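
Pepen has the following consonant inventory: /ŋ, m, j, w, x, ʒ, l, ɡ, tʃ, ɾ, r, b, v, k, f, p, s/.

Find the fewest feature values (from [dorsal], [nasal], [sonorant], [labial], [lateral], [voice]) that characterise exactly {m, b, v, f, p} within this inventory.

Every target segment is [+labial], [−dorsal]; each remaining inventory member fails at least one of these. Each conjunct is needed — [−dorsal] alone would also admit /ʒ, l, tʃ, ɾ, …/; [+labial] alone would also admit /w/ — and no other single listed feature has exactly this extension, so two is the minimum.

[+labial, −dorsal]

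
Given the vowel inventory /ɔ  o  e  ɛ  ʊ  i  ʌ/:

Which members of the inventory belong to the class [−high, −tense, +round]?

ɔ

First, the [−high] segments are /ɔ, o, e, ɛ, ʌ/.
Among these, [−tense] gives /ɔ, ɛ, ʌ/.
Intersecting with [+round] leaves /ɔ/.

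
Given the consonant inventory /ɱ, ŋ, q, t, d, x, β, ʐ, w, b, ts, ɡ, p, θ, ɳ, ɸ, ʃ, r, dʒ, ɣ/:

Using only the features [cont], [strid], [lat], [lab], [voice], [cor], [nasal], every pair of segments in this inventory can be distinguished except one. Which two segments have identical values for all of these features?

/w/ (labial-velar glide) and /β/ (voiced bilabial fricative) are both [+continuant], [−strident], [−lateral], [+labial], [+voice], [−coronal], [−nasal], so none of the listed features separates them. (They do differ in [sonorant], [round] and [dorsal], which are not among the given features.) Every other pair in the inventory differs on at least one listed feature.

w, β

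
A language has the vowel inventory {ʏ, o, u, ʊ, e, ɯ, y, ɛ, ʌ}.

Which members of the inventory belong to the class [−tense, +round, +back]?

ʊ

Checking each segment against [−tense], [+round], [+back]: /ʊ/ (high back rounded lax vowel) satisfies every feature; every other segment in the inventory fails at least one.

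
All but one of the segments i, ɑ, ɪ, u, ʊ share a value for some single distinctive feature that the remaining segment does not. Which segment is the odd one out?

ɑ

/ʊ, u, i, ɪ/ are all [+high], but /ɑ/ (low back unrounded vowel) is [-high]. No other single segment can be removed to leave a set sharing one feature value that the removed segment lacks, so /ɑ/ is the odd one out.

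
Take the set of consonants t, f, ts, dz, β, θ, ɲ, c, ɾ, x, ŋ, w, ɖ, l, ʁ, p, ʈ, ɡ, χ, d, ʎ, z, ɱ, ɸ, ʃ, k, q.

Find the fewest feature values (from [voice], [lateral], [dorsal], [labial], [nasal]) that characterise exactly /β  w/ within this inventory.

Every target segment is [+voice], [−nasal], [+labial]; each remaining inventory member fails at least one of these. Each conjunct is needed — [−nasal, +labial] alone would also admit /f, p, ɸ/; [+voice, +labial] alone would also admit /ɱ/; [+voice, −nasal] alone would also admit /dz, ɾ, ɖ, l, …/ — and no other combination of two listed features has exactly this extension, so three is the minimum.

[+voice, −nasal, +labial]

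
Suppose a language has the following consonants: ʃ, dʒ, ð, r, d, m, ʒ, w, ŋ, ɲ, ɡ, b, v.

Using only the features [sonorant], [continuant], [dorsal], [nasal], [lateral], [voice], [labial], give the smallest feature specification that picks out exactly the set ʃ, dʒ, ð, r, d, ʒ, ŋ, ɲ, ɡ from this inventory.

[−labial]

Every target segment is [−labial] and no other inventory member is, so one feature is enough.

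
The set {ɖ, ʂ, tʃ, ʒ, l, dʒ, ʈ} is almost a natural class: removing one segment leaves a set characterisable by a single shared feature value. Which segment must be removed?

/ʒ, ʂ, dʒ, tʃ, ɖ, ʈ/ are all [−anterior], but /l/ (alveolar lateral approximant) is [+anterior]. No other single segment can be removed to leave a set sharing one feature value that the removed segment lacks, so /l/ is the odd one out.

l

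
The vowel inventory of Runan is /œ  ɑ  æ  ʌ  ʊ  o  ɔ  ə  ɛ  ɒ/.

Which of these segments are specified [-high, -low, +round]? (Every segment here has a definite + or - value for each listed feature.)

Eliminate segments failing any feature: /ɑ, æ, ɒ/ are [+low]; /ʌ, ə, ɛ/ are [-round]; /ʊ/ is [+high]. The remaining /œ, o, ɔ/ satisfy [-high], [-low], [+round].

œ, o, ɔ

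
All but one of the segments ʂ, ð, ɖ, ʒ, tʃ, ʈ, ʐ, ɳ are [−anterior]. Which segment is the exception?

ð

/ð/ is the voiced dental fricative, which is [+anterior]; the rest — /ʐ, tʃ, ɳ, ɖ, ʈ, ʒ, ʂ/ — are [−anterior].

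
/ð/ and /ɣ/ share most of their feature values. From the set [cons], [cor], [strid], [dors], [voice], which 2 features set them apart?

/ð/ is the voiced dental fricative and /ɣ/ is the voiced velar fricative. Both are [+consonantal], [−strident], [+voice]. /ð/ is [+coronal] while /ɣ/ is [−coronal]; /ð/ is [−dorsal] while /ɣ/ is [+dorsal], so the distinguishing features are [coronal], [dorsal].

[coronal], [dorsal]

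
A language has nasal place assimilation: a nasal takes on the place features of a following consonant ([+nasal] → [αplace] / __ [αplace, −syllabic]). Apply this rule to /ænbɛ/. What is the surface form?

[æmbɛ]

In /ænbɛ/, the nasal /n/ precedes /b/, which is [+labial]. The nasal assimilates in place, becoming the [+labial] nasal /m/. The surface form is [æmbɛ].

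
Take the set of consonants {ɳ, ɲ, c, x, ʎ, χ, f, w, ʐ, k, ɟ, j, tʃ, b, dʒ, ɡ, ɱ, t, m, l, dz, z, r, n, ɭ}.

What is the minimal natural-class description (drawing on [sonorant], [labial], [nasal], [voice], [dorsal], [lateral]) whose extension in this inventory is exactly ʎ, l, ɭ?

/ʎ, l, ɭ/ are exactly the [+lateral] segments in the inventory, so a single feature suffices.

[+lateral]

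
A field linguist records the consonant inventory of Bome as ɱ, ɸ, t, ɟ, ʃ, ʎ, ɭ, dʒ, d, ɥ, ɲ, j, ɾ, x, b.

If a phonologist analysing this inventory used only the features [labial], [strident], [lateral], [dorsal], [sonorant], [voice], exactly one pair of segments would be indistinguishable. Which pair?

Both /j/ and /ɲ/ are [-labial], [-strident], [-lateral], [+dorsal], [+sonorant], [+voice]. Since the list omits [nasal] and [continuant] — which do distinguish the palatal glide from the palatal nasal — this pair collapses; all other pairs remain distinct.

j, ɲ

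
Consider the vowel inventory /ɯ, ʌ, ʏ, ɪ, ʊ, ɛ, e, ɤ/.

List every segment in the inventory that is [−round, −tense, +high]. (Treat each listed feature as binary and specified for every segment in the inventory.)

ɪ

Eliminate segments failing any feature: /ɯ, e, ɤ/ are [+tense]; /ʌ, ɛ/ are [−high]; /ʏ, ʊ/ are [+round]. The remaining /ɪ/ satisfy [−round], [−tense], [+high].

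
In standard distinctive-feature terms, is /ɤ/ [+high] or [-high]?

/ɤ/ is the mid back unrounded tense vowel, hence [-high].

[-high]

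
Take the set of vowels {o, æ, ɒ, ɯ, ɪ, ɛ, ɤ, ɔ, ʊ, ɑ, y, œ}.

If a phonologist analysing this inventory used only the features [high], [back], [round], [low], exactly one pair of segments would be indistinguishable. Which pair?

o, ɔ

/o/ (mid back rounded tense vowel) and /ɔ/ (mid back rounded lax vowel) are both [-high], [+back], [+round], [-low], so none of the listed features separates them. (They do differ in [tense], which is not among the given features.) Every other pair in the inventory differs on at least one listed feature.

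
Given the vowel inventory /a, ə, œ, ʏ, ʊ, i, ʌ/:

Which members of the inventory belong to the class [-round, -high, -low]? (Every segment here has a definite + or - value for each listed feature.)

ə, ʌ

Checking each segment against [-round], [-high], [-low]: /ə/ (mid central vowel (schwa)), /ʌ/ (mid back unrounded lax vowel) satisfy every feature; every other segment in the inventory fails at least one.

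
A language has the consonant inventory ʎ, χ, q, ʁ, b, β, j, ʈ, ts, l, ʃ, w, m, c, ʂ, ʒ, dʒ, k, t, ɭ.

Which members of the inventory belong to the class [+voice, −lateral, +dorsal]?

ʁ, j, w

Among the inventory, the [+voice] segments are /ʎ, ʁ, b, β, j, l, w, m, ʒ, dʒ, ɭ/.
Intersecting with [−lateral] gives /ʁ, b, β, j, w, m, ʒ, dʒ/.
Of those, [+dorsal] leaves /ʁ, j, w/.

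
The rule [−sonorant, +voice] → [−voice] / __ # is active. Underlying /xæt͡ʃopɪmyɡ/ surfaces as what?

[xæt͡ʃopɪmyk]

Only the final segment /ɡ/ is both word-final and matches the structural description. It is a voiced velar stop, so [−sonorant, +voice] holds; changing it to [−voice] with all other features held fixed yields /k/ (voiceless velar stop). No other segment meets both the structural description and the environment, so the output is [xæt͡ʃopɪmyk].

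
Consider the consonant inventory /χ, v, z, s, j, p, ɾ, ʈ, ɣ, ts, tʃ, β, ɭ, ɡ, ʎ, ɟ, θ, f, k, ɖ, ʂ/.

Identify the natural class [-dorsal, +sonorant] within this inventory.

Checking each segment against [-dorsal], [+sonorant]: /ɾ/ (alveolar tap), /ɭ/ (retroflex lateral approximant) satisfy every feature; every other segment in the inventory fails at least one.

ɾ, ɭ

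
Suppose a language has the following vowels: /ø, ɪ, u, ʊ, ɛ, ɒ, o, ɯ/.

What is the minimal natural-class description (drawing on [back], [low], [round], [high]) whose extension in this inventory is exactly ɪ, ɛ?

[-back, -round]

The class [-back], [-round] has exactly /ɪ, ɛ/ as its extension in this inventory. No smaller conjunction from the listed features achieves this: [-round] alone would also admit /ɯ/; [-back] alone would also admit /ø/; and checking the remaining single features turns up none with this extension.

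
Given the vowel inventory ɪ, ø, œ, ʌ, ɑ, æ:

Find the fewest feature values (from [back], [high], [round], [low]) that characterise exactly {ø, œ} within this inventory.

Every target segment is [+round] and no other inventory member is, so one feature is enough.

[+round]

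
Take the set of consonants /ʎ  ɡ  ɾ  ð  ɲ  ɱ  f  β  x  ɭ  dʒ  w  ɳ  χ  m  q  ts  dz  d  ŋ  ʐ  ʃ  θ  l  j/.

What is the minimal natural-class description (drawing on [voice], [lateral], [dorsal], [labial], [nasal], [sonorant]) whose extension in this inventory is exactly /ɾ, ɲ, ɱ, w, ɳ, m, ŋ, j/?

The class [+sonorant], [−lateral] has exactly /ɾ, ɲ, ɱ, w, ɳ, m, ŋ, j/ as its extension in this inventory. No smaller conjunction from the listed features achieves this: [−lateral] alone would also admit /ɡ, ð, f, β, …/; [+sonorant] alone would also admit /ʎ, ɭ, l/; and checking the remaining single features turns up none with this extension.

[+sonorant, −lateral]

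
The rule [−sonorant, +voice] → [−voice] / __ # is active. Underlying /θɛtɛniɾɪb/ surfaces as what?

[θɛtɛniɾɪp]

Only the final segment /b/ is both word-final and matches the structural description. It is a voiced bilabial stop, so [−sonorant, +voice] holds; changing it to [−voice] with all other features held fixed yields /p/ (voiceless bilabial stop). No other segment meets both the structural description and the environment, so the output is [θɛtɛniɾɪp].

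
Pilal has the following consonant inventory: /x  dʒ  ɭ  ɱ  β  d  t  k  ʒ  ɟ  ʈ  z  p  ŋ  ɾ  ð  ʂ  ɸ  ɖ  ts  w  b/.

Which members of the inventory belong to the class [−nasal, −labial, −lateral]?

x, dʒ, d, t, k, ʒ, ɟ, ʈ, z, ɾ, ð, ʂ, ɖ, ts

Among the inventory, the [−nasal] segments are /x, dʒ, ɭ, β, d, t, k, ʒ, ɟ, ʈ, z, p, ɾ, ð, ʂ, ɸ, ɖ, ts, w, b/.
Within that set, [−labial] gives /x, dʒ, ɭ, d, t, k, ʒ, ɟ, ʈ, z, ɾ, ð, ʂ, ɖ, ts/.
Intersecting with [−lateral] leaves /x, dʒ, d, t, k, ʒ, ɟ, ʈ, z, ɾ, ð, ʂ, ɖ, ts/.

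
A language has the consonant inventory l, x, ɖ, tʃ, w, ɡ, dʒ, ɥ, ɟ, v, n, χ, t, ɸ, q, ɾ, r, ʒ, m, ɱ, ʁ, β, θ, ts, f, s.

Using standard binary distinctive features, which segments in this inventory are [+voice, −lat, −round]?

ɖ, ɡ, dʒ, ɟ, v, n, ɾ, r, ʒ, m, ɱ, ʁ, β

Checking each segment against [+voice], [−lateral], [−round]: /ɖ/ (voiced retroflex stop), /ɡ/ (voiced velar stop), /dʒ/ (voiced postalveolar affricate), /ɟ/ (voiced palatal stop), /v/ (voiced labiodental fricative), /n/ (alveolar nasal), among others, satisfy every feature; every other segment in the inventory fails at least one.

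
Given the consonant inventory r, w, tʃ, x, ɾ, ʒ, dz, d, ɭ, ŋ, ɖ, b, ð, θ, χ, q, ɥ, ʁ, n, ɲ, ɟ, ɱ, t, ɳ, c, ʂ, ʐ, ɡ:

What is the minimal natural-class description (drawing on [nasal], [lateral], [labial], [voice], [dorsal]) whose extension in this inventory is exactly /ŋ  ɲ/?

[+nasal, +dorsal]

/ŋ, ɲ/ are all [+nasal], [+dorsal], and no other segment in the inventory matches both values. Dropping any one of them over-generates: [+dorsal] alone would also admit /w, x, χ, q, …/; [+nasal] alone would also admit /n, ɱ, ɳ/. No other single listed feature picks out exactly this set either, so fewer than two features will not do.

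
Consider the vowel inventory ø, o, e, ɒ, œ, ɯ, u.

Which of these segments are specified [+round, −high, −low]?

Checking each segment against [+round], [−high], [−low]: /ø/ (mid front rounded tense vowel), /o/ (mid back rounded tense vowel), /œ/ (mid front rounded lax vowel) satisfy every feature; every other segment in the inventory fails at least one.

ø, o, œ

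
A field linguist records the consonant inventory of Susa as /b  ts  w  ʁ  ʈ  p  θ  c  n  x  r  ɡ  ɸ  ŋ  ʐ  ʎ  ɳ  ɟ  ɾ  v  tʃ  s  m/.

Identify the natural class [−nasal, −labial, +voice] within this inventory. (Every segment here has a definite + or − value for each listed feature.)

Eliminate segments failing any feature: /b, w, p, ɸ, v/ are [+labial]; /ts, ʈ, θ, c, x, tʃ, s/ are [−voice]; /n, ŋ, ɳ, m/ are [+nasal]. The remaining /ʁ, r, ɡ, ʐ, ʎ, ɟ, ɾ/ satisfy [−nasal], [−labial], [+voice].

ʁ, r, ɡ, ʐ, ʎ, ɟ, ɾ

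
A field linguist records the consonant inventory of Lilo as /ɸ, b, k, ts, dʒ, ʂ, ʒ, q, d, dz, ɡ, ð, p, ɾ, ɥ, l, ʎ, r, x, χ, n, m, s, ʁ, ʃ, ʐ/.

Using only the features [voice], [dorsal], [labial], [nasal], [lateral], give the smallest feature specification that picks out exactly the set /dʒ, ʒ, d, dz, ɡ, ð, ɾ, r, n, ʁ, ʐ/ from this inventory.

[+voice, −lateral, −labial]

The class [+voice], [−lateral], [−labial] has exactly /dʒ, ʒ, d, dz, ɡ, ð, ɾ, r, n, ʁ, ʐ/ as its extension in this inventory. No smaller conjunction from the listed features achieves this: [−lateral, −labial] alone would also admit /k, ts, ʂ, q, …/; [+voice, −labial] alone would also admit /l, ʎ/; [+voice, −lateral] alone would also admit /b, ɥ, m/; and checking the remaining two-feature bundles turns up none with this extension.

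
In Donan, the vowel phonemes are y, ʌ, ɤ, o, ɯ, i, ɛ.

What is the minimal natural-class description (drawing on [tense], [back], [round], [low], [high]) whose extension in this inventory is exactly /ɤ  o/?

[-high, +tense]

/ɤ, o/ are all [-high], [+tense], and no other segment in the inventory matches both values. Dropping any one of them over-generates: [+tense] alone would also admit /y, ɯ, i/; [-high] alone would also admit /ʌ, ɛ/. No other single listed feature picks out exactly this set either, so fewer than two features will not do.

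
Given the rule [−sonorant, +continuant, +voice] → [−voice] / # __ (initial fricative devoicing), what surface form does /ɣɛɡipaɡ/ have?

[xɛɡipaɡ]

/ɣ/ satisfies [−sonorant, +continuant, +voice] and sits in # __. The [−voice] counterpart of the voiced velar fricative is /x/. Other segments in /ɣɛɡipaɡ/ either fail the structural description or are not in the environment, so the surface form is [xɛɡipaɡ].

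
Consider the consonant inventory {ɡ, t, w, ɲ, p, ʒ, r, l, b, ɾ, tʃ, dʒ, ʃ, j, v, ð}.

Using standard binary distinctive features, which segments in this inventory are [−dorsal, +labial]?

Eliminate segments failing any feature: /ɡ, w, ɲ, j/ are [+dorsal]; /t, ʒ, r, l, ɾ, tʃ, dʒ, ʃ, ð/ are [−labial]. The remaining /p, b, v/ satisfy [−dorsal], [+labial].

p, b, v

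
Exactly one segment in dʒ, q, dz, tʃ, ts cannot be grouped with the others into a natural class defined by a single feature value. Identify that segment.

q

[delayed release] (equivalently [strident], [coronal], [dorsal]) groups all but one: /dz, dʒ, tʃ, ts/ share [+delayed release] while /q/ (voiceless uvular stop) alone is [-delayed release]. Removing any other segment would not leave a single-feature class that excludes it.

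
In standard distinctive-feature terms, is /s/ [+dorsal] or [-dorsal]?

/s/ is the voiceless alveolar fricative, hence [-dorsal].

[-dorsal]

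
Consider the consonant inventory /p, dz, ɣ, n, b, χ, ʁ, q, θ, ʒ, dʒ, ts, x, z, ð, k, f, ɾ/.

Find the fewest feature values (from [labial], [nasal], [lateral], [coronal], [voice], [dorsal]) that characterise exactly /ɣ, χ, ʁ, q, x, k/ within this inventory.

[+dorsal]

The target set is precisely the extension of [+dorsal] in this inventory.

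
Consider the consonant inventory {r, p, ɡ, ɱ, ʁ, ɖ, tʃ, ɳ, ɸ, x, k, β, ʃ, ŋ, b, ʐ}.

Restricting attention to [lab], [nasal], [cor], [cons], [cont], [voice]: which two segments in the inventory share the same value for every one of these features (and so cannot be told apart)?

ʐ, r

/ʐ/ (voiced retroflex fricative) and /r/ (alveolar trill) are both [−labial], [−nasal], [+coronal], [+consonantal], [+continuant], [+voice], so none of the listed features separates them. (They do differ in [sonorant], [strident] and [anterior], which are not among the given features.) Every other pair in the inventory differs on at least one listed feature.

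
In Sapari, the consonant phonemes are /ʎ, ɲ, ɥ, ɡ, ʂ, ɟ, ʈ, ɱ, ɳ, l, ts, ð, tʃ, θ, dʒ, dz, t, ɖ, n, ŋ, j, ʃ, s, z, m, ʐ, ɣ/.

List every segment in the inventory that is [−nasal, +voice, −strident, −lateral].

First, the [−nasal] segments are /ʎ, ɥ, ɡ, ʂ, ɟ, ʈ, l, ts, ð, tʃ, θ, dʒ, dz, t, ɖ, j, ʃ, s, z, ʐ, ɣ/.
Among these, [+voice] gives /ʎ, ɥ, ɡ, ɟ, l, ð, dʒ, dz, ɖ, j, z, ʐ, ɣ/.
Intersecting with [−strident] gives /ʎ, ɥ, ɡ, ɟ, l, ð, ɖ, j, ɣ/.
Among these, [−lateral] leaves /ɥ, ɡ, ɟ, ð, ɖ, j, ɣ/.

ɥ, ɡ, ɟ, ð, ɖ, j, ɣ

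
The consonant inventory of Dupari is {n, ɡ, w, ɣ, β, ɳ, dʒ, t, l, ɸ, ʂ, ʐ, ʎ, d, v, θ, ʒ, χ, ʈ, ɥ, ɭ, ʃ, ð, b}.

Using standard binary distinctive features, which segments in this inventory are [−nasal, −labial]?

Eliminate segments failing any feature: /n, ɳ/ are [+nasal]; /w, β, ɸ, v, ɥ, b/ are [+labial]. The remaining /ɡ, ɣ, dʒ, t, l, ʂ, ʐ, ʎ, d, θ, ʒ, χ, ʈ, ɭ, ʃ, ð/ satisfy [−nasal], [−labial].

ɡ, ɣ, dʒ, t, l, ʂ, ʐ, ʎ, d, θ, ʒ, χ, ʈ, ɭ, ʃ, ð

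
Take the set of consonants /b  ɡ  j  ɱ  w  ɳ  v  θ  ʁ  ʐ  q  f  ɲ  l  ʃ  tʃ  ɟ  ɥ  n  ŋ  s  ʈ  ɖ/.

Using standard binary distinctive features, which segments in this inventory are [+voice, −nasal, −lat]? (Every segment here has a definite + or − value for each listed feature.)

The [+voice] segments are /b, ɡ, j, ɱ, w, ɳ, v, ʁ, ʐ, ɲ, l, ɟ, ɥ, n, ŋ, ɖ/.
Then [−nasal] gives /b, ɡ, j, w, v, ʁ, ʐ, l, ɟ, ɥ, ɖ/.
Among these, [−lateral] leaves /b, ɡ, j, w, v, ʁ, ʐ, ɟ, ɥ, ɖ/.

b, ɡ, j, w, v, ʁ, ʐ, ɟ, ɥ, ɖ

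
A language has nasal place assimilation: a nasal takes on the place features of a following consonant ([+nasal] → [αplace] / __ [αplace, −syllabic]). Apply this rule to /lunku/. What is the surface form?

[luŋku]

/n/ sits before the [+dorsal] consonant /k/, so it takes on [+dorsal] and surfaces as /ŋ/. The rest of the form is unaffected: [luŋku].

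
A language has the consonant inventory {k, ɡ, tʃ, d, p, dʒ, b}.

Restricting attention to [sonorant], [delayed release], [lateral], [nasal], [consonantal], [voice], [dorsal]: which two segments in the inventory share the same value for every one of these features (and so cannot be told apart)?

Both /d/ and /b/ are [−sonorant], [−delayed release], [−lateral], [−nasal], [+consonantal], [+voice], [−dorsal]. Since the list omits [labial] and [coronal] — which do distinguish the voiced alveolar stop from the voiced bilabial stop — this pair collapses; all other pairs remain distinct.

d, b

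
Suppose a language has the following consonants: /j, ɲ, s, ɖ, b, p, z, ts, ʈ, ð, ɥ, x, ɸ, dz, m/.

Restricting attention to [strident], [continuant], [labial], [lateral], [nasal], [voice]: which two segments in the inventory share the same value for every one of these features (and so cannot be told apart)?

ð, j

On the given features, /ð/ and /j/ have an identical profile: [−strident], [+continuant], [−labial], [−lateral], [−nasal], [+voice]. No other two segments in the inventory coincide on all 6 features. (They do differ in [sonorant] and [dorsal], which are not among the given features.)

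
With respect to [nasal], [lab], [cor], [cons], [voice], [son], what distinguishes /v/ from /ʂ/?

[voice], [labial], [coronal]

/v/ (voiced labiodental fricative) and /ʂ/ (voiceless retroflex fricative) agree on [−nasal], [+consonantal], [−sonorant]. They differ on [voice] (/v/ [+], /ʂ/ [−]), [labial] (/v/ [+], /ʂ/ [−]), [coronal] (/v/ [−], /ʂ/ [+]).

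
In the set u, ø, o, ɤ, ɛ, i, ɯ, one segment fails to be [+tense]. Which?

/o, u, ø, i, ɤ, ɯ/ are all [+tense]; /ɛ/ (mid front unrounded lax vowel) is [−tense].

ɛ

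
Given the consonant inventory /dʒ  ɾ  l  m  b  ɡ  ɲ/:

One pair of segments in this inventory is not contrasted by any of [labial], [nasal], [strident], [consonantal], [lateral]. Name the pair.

On the given features, /ɡ/ and /ɾ/ have an identical profile: [−labial], [−nasal], [−strident], [+consonantal], [−lateral]. No other two segments in the inventory coincide on all 5 features. (They do differ in [sonorant], [coronal] and [dorsal], which are not among the given features.)

ɡ, ɾ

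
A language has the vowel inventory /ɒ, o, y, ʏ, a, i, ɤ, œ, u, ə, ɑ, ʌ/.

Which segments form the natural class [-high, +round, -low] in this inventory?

o, œ

Eliminate segments failing any feature: /ɒ/ is [+low]; /y, ʏ, i, u/ are [+high]; /a, ɤ, ə, ɑ, ʌ/ are [-round]. The remaining /o, œ/ satisfy [-high], [+round], [-low].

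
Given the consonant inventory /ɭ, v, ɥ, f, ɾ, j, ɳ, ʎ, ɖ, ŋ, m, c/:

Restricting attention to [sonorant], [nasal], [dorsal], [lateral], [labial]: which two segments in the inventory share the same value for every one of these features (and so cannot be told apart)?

/v/ (voiced labiodental fricative) and /f/ (voiceless labiodental fricative) are both [−sonorant], [−nasal], [−dorsal], [−lateral], [+labial], so none of the listed features separates them. (They do differ in [voice], which is not among the given features.) Every other pair in the inventory differs on at least one listed feature.

v, f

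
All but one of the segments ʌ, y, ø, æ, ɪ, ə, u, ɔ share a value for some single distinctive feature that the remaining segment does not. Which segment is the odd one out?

/ɔ, u, ɪ, y, ʌ, ø, ə/ are all [−low], but /æ/ (low front unrounded vowel) is [+low]. No other single segment can be removed to leave a set sharing one feature value that the removed segment lacks, so /æ/ is the odd one out.

æ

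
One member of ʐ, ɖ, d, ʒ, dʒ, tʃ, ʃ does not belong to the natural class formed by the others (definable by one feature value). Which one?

d

/ʒ, ʃ, dʒ, tʃ, ɖ, ʐ/ are all [−anterior], but /d/ (voiced alveolar stop) is [+anterior]. No other single segment can be removed to leave a set sharing one feature value that the removed segment lacks, so /d/ is the odd one out.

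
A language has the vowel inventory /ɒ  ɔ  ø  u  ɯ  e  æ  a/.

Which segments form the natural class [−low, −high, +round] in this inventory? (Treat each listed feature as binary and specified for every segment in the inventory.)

ɔ, ø

Eliminate segments failing any feature: /ɒ, æ, a/ are [+low]; /u, ɯ/ are [+high]; /e/ is [−round]. The remaining /ɔ, ø/ satisfy [−low], [−high], [+round].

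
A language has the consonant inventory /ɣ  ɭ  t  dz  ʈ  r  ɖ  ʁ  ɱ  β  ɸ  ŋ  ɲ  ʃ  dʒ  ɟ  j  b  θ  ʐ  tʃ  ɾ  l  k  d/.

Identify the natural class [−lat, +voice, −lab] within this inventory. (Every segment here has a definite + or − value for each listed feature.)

ɣ, dz, r, ɖ, ʁ, ŋ, ɲ, dʒ, ɟ, j, ʐ, ɾ, d

Checking each segment against [−lateral], [+voice], [−labial]: /ɣ/ (voiced velar fricative), /dz/ (voiced alveolar affricate), /r/ (alveolar trill), /ɖ/ (voiced retroflex stop), /ʁ/ (voiced uvular fricative), /ŋ/ (velar nasal), among others, satisfy every feature; every other segment in the inventory fails at least one.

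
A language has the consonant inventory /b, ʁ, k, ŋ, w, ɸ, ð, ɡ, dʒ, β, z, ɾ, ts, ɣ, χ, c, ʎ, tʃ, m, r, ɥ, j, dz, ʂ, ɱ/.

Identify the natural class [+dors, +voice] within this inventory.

ʁ, ŋ, w, ɡ, ɣ, ʎ, ɥ, j

Eliminate segments failing any feature: /b, ɸ, ð, dʒ, β, z, ɾ, ts, tʃ, m, r, dz, ʂ, ɱ/ are [−dorsal]; /k, χ, c/ are [−voice]. The remaining /ʁ, ŋ, w, ɡ, ɣ, ʎ, ɥ, j/ satisfy [+dorsal], [+voice].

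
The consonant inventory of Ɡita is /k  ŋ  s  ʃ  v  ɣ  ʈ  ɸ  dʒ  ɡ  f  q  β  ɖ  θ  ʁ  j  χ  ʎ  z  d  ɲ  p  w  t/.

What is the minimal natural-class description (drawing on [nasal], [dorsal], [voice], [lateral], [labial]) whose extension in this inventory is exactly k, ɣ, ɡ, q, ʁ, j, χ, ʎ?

[−nasal, −labial, +dorsal]

Every target segment is [−nasal], [−labial], [+dorsal]; each remaining inventory member fails at least one of these. Each conjunct is needed — [−labial, +dorsal] alone would also admit /ŋ, ɲ/; [−nasal, +dorsal] alone would also admit /w/; [−nasal, −labial] alone would also admit /s, ʃ, ʈ, dʒ, …/ — and no other combination of two listed features has exactly this extension, so three is the minimum.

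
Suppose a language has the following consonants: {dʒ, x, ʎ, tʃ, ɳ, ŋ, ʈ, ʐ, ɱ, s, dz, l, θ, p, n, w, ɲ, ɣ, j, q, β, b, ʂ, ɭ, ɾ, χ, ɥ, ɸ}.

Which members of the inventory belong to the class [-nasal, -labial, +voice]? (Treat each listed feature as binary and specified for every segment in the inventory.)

Checking each segment against [-nasal], [-labial], [+voice]: /dʒ/ (voiced postalveolar affricate), /ʎ/ (palatal lateral approximant), /ʐ/ (voiced retroflex fricative), /dz/ (voiced alveolar affricate), /l/ (alveolar lateral approximant), /ɣ/ (voiced velar fricative), among others, satisfy every feature; every other segment in the inventory fails at least one.

dʒ, ʎ, ʐ, dz, l, ɣ, j, ɭ, ɾ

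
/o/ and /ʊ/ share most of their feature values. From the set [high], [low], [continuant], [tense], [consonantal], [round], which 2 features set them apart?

/o/ is the mid back rounded tense vowel and /ʊ/ is the high back rounded lax vowel. Both are [−low], [+continuant], [−consonantal], [+round]. /o/ is [−high] while /ʊ/ is [+high]; /o/ is [+tense] while /ʊ/ is [−tense], so the distinguishing features are [high], [tense].

[high], [tense]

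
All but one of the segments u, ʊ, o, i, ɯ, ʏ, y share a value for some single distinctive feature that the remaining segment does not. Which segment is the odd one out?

The remaining segments after removing /o/ share [+high]; /o/ (mid back rounded tense vowel) is [-high]. For every other candidate removal, the leftover set fails to share any single feature value that the removed segment lacks.

o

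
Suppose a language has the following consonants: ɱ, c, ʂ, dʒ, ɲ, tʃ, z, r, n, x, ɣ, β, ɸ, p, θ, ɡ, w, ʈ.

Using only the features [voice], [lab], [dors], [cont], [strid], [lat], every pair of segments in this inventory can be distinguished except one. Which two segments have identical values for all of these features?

On the given features, /ɡ/ and /ɲ/ have an identical profile: [+voice], [-labial], [+dorsal], [-continuant], [-strident], [-lateral]. No other two segments in the inventory coincide on all 6 features. (They do differ in [sonorant], [nasal] and [back], which are not among the given features.)

ɡ, ɲ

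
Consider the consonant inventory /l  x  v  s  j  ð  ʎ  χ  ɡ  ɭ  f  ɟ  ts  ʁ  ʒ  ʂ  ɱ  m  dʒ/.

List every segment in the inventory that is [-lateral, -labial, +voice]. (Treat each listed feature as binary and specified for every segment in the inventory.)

j, ð, ɡ, ɟ, ʁ, ʒ, dʒ

Among the inventory, the [-lateral] segments are /x, v, s, j, ð, χ, ɡ, f, ɟ, ts, ʁ, ʒ, ʂ, ɱ, m, dʒ/.
Among these, [-labial] gives /x, s, j, ð, χ, ɡ, ɟ, ts, ʁ, ʒ, ʂ, dʒ/.
Among these, [+voice] leaves /j, ð, ɡ, ɟ, ʁ, ʒ, dʒ/.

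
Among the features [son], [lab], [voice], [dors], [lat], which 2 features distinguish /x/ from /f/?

/x/ (voiceless velar fricative) and /f/ (voiceless labiodental fricative) agree on [−sonorant], [−voice], [−lateral]. They differ on [labial] (/x/ [−], /f/ [+]), [dorsal] (/x/ [+], /f/ [−]).

[labial], [dorsal]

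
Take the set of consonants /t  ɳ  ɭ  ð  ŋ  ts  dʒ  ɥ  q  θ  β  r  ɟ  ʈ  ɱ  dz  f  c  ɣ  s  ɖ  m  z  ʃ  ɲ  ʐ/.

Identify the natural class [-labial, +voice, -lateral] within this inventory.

ɳ, ð, ŋ, dʒ, r, ɟ, dz, ɣ, ɖ, z, ɲ, ʐ

Checking each segment against [-labial], [+voice], [-lateral]: /ɳ/ (retroflex nasal), /ð/ (voiced dental fricative), /ŋ/ (velar nasal), /dʒ/ (voiced postalveolar affricate), /r/ (alveolar trill), /ɟ/ (voiced palatal stop), among others, satisfy every feature; every other segment in the inventory fails at least one.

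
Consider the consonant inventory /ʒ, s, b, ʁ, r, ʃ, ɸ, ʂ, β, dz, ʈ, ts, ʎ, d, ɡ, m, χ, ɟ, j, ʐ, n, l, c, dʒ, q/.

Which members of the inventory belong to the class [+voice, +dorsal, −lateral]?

ʁ, ɡ, ɟ, j

First, the [+voice] segments are /ʒ, b, ʁ, r, β, dz, ʎ, d, ɡ, m, ɟ, j, ʐ, n, l, dʒ/.
Within that set, [+dorsal] gives /ʁ, ʎ, ɡ, ɟ, j/.
Then [−lateral] leaves /ʁ, ɡ, ɟ, j/.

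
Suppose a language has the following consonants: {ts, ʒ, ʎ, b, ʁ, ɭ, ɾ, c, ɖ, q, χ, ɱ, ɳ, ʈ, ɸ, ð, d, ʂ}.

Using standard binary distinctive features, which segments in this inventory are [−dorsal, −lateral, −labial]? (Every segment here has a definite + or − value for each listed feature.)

ts, ʒ, ɾ, ɖ, ɳ, ʈ, ð, d, ʂ

Checking each segment against [−dorsal], [−lateral], [−labial]: /ts/ (voiceless alveolar affricate), /ʒ/ (voiced postalveolar fricative), /ɾ/ (alveolar tap), /ɖ/ (voiced retroflex stop), /ɳ/ (retroflex nasal), /ʈ/ (voiceless retroflex stop), among others, satisfy every feature; every other segment in the inventory fails at least one.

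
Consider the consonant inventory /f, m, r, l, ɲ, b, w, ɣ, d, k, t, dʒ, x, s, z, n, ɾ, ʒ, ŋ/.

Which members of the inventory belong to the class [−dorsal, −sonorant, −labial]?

d, t, dʒ, s, z, ʒ

First, the [−dorsal] segments are /f, m, r, l, b, d, t, dʒ, s, z, n, ɾ, ʒ/.
Intersecting with [−sonorant] gives /f, b, d, t, dʒ, s, z, ʒ/.
Among these, [−labial] leaves /d, t, dʒ, s, z, ʒ/.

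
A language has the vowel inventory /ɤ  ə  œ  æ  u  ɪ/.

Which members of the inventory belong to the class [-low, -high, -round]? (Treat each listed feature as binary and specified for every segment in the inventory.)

ɤ, ə

Eliminate segments failing any feature: /œ/ is [+round]; /æ/ is [+low]; /u, ɪ/ are [+high]. The remaining /ɤ, ə/ satisfy [-low], [-high], [-round].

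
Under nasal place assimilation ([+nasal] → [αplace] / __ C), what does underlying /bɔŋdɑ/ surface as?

[bɔndɑ]

The only nasal preceding a consonant is /ŋ/ before /d/. /d/ is [+coronal], so /ŋ/ → /n/, giving [bɔndɑ].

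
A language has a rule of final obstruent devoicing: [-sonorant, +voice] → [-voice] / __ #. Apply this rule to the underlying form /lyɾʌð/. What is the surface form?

The only segment in the rule's environment that also matches [-sonorant, +voice] is /ð/. Applying [-voice] turns the voiced dental fricative into /θ/ (voiceless dental fricative), giving [lyɾʌθ].

[lyɾʌθ]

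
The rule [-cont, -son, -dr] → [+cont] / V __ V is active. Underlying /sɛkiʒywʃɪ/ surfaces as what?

Only /k/ occurs between two vowels (/ɛ/ __ /i/) and matches the structural description. It is a voiceless velar stop, so [-cont, -son, -dr] holds; changing it to [+continuant] with all other features held fixed yields /x/ (voiceless velar fricative). No other segment meets both the structural description and the environment, so the output is [sɛxiʒywʃɪ].

[sɛxiʒywʃɪ]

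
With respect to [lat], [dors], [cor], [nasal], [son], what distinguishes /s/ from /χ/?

/s/ is the voiceless alveolar fricative and /χ/ is the voiceless uvular fricative. Both are [-lateral], [-nasal], [-sonorant]. /s/ is [+coronal] while /χ/ is [-coronal]; /s/ is [-dorsal] while /χ/ is [+dorsal], so the distinguishing features are [coronal], [dorsal].

[coronal], [dorsal]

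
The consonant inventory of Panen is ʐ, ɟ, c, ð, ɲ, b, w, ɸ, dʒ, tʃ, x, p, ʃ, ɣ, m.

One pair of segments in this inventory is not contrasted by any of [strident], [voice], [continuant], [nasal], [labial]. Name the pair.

Both /ɣ/ and /ð/ are [-strident], [+voice], [+continuant], [-nasal], [-labial]. Since the list omits [coronal] and [dorsal] — which do distinguish the voiced velar fricative from the voiced dental fricative — this pair collapses; all other pairs remain distinct.

ɣ, ð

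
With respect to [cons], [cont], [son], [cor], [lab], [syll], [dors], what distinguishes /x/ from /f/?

[labial], [dorsal]

/x/ is the voiceless velar fricative and /f/ is the voiceless labiodental fricative. Both are [+consonantal], [+continuant], [-sonorant], [-coronal], [-syllabic]. /x/ is [-labial] while /f/ is [+labial]; /x/ is [+dorsal] while /f/ is [-dorsal], so the distinguishing features are [labial], [dorsal].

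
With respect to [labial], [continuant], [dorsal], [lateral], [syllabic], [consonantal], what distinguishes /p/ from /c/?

/p/ is the voiceless bilabial stop and /c/ is the voiceless palatal stop. Both are [-continuant], [-lateral], [-syllabic], [+consonantal]. /p/ is [+labial] while /c/ is [-labial]; /p/ is [-dorsal] while /c/ is [+dorsal], so the distinguishing features are [labial], [dorsal].

[labial], [dorsal]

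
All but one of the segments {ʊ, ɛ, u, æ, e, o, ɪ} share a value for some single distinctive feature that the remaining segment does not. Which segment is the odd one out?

[low] groups all but one: /ʊ, ɛ, u, ɪ, o, e/ share [−low] while /æ/ (low front unrounded vowel) alone is [+low]. Removing any other segment would not leave a single-feature class that excludes it.

æ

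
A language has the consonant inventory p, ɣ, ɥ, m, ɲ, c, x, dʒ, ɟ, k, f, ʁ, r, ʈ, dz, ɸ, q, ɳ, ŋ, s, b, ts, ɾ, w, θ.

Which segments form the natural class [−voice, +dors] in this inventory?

Checking each segment against [−voice], [+dorsal]: /c/ (voiceless palatal stop), /x/ (voiceless velar fricative), /k/ (voiceless velar stop), /q/ (voiceless uvular stop) satisfy every feature; every other segment in the inventory fails at least one.

c, x, k, q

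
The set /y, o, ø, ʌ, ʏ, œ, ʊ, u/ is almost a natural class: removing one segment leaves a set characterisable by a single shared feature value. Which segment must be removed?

ʌ

The remaining segments after removing /ʌ/ share [+round]; /ʌ/ (mid back unrounded lax vowel) is [-round]. For every other candidate removal, the leftover set fails to share any single feature value that the removed segment lacks.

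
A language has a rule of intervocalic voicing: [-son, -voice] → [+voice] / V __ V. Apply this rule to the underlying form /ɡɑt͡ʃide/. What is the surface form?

[ɡɑd͡ʒide]

/t͡ʃ/ satisfies [-son, -voice] and sits in V __ V. The [+voice] counterpart of the voiceless postalveolar affricate is /d͡ʒ/. Other segments in /ɡɑt͡ʃide/ either fail the structural description or are not in the environment, so the surface form is [ɡɑd͡ʒide].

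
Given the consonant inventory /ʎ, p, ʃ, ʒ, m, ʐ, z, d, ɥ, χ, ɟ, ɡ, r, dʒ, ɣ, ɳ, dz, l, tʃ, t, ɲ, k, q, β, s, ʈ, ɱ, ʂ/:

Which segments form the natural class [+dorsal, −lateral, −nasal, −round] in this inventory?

χ, ɟ, ɡ, ɣ, k, q

Among the inventory, the [+dorsal] segments are /ʎ, ɥ, χ, ɟ, ɡ, ɣ, ɲ, k, q/.
Among these, [−lateral] gives /ɥ, χ, ɟ, ɡ, ɣ, ɲ, k, q/.
Then [−nasal] gives /ɥ, χ, ɟ, ɡ, ɣ, k, q/.
Of those, [−round] leaves /χ, ɟ, ɡ, ɣ, k, q/.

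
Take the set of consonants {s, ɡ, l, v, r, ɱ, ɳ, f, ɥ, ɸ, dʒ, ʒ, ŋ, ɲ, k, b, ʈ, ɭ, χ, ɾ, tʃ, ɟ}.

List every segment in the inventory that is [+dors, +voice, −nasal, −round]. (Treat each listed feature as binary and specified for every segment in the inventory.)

Checking each segment against [+dorsal], [+voice], [−nasal], [−round]: /ɡ/ (voiced velar stop), /ɟ/ (voiced palatal stop) satisfy every feature; every other segment in the inventory fails at least one.

ɡ, ɟ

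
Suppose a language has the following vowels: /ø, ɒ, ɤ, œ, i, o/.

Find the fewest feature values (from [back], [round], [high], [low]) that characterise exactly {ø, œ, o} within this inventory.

[−low, +round]

Every target segment is [−low], [+round]; each remaining inventory member fails at least one of these. Each conjunct is needed — [+round] alone would also admit /ɒ/; [−low] alone would also admit /ɤ, i/ — and no other single listed feature has exactly this extension, so two is the minimum.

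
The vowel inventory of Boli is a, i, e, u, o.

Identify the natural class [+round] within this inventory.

u, o

The [+round] segments here are /u, o/; the remaining /a, i, e/ are [-round].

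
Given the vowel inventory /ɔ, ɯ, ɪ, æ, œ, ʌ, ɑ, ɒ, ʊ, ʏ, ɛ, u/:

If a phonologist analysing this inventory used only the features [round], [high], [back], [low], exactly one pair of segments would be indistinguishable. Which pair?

Both /ʊ/ and /u/ are [+round], [+high], [+back], [−low]. Since the list omits [tense] — which does distinguish the high back rounded lax vowel from the high back rounded tense vowel — this pair collapses; all other pairs remain distinct.

ʊ, u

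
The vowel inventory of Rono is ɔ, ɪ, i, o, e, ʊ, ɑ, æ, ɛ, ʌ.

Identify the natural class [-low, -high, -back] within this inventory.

Eliminate segments failing any feature: /ɔ, o, ʌ/ are [+back]; /ɪ, i, ʊ/ are [+high]; /ɑ, æ/ are [+low]. The remaining /e, ɛ/ satisfy [-low], [-high], [-back].

e, ɛ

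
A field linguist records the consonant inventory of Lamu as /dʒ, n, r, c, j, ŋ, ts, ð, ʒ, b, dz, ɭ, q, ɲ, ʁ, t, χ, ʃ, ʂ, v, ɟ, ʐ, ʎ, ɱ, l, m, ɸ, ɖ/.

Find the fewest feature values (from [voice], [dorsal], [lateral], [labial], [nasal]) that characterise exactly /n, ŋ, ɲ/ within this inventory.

/n, ŋ, ɲ/ are all [+nasal], [-labial], and no other segment in the inventory matches both values. Dropping any one of them over-generates: [-labial] alone would also admit /dʒ, r, c, j, …/; [+nasal] alone would also admit /ɱ, m/. No other single listed feature picks out exactly this set either, so fewer than two features will not do.

[+nasal, -labial]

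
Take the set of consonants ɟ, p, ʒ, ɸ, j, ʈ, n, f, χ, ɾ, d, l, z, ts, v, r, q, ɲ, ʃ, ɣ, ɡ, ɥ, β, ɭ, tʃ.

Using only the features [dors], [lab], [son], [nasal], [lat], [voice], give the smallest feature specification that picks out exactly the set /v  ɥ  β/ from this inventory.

Every target segment is [+voice], [+labial]; each remaining inventory member fails at least one of these. Each conjunct is needed — [+labial] alone would also admit /p, ɸ, f/; [+voice] alone would also admit /ɟ, ʒ, j, n, …/ — and no other single listed feature has exactly this extension, so two is the minimum.

[+voice, +lab]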